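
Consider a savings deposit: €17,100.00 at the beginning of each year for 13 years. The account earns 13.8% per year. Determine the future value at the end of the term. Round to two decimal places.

€616,009.29

This is an annuity due: 13 deposits of €17,100.00 at the beginning of each year.
Periodic rate r = 0.138 per year.
FV = PMT × [((1+r)^n − 1)/r] × (1+r) = 17,100 × [(1+r)^13 − 1] / r × (1+r) = €616,009.29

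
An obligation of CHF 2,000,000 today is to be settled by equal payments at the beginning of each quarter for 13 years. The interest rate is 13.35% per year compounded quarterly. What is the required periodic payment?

Level annuity due; solve PV = PMT × [(1 − (1+r)^−n)/r] × (1+r) for PMT.
Periodic rate r = 0.1335/4 per quarter; n is counted in quarters.
With n = 52: PMT = 2,000,000 / ([(1 − (1+r)^−n)/r] × (1+r)) = CHF 78,906.06

CHF 78,906.06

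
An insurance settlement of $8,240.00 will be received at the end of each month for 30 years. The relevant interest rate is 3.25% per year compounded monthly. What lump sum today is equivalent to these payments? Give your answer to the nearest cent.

This is an ordinary annuity: 360 payments of $8,240.00 at the end of each month.
Periodic rate r = 0.0325/12 per month; n is counted in months.
PV = PMT × [(1 − (1+r)^−n)/r] = 8,240 × [1 − (1+r)^−360] / r = $1,893,354.86

$1,893,354.86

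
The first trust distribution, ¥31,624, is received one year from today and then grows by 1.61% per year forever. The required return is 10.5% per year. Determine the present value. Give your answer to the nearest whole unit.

Periodic rate r = 0.105 per year.
Growing perpetuity (Gordon): PV = PMT₁ / (r − g) = 31,624 / (r − 0.0161) = ¥355,726.

¥355,726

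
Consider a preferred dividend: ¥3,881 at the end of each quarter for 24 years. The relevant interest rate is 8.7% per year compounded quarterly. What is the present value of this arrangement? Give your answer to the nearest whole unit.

This is an ordinary annuity: 96 payments of ¥3,881 at the end of each quarter.
Periodic rate r = 0.087/4 per quarter; n is counted in quarters.
PV = PMT × [(1 − (1+r)^−n)/r] = 3,881 × [1 − (1+r)^−96] / r = ¥155,822

¥155,822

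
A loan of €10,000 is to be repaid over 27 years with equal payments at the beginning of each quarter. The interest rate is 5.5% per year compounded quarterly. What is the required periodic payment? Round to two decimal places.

€175.88

Level annuity due; solve PV = PMT × [(1 − (1+r)^−n)/r] × (1+r) for PMT.
Periodic rate r = 0.055/4 per quarter; n is counted in quarters.
With n = 108: PMT = 10,000 / ([(1 − (1+r)^−n)/r] × (1+r)) = €175.88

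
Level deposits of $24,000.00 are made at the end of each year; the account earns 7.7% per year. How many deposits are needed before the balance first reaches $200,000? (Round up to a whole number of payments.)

7 payments

Periodic rate r = 0.077 per year.
Ordinary annuity FV: 200,000 = 24,000 × [((1+r)^n − 1)/r].
(1+r)^n = 1 + 200,000 × r / 24,000, so n = ln(1 + 200,000·r/24,000) / ln(1+r) = 6.68.
Round up to a whole number of payments: n = 7.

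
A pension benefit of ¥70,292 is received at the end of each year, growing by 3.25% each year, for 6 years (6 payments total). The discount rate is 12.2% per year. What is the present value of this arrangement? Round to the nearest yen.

Periodic rate r = 0.122 per year.
Growing ordinary annuity: PV = PMT₁ × [1 − ((1+g)/(1+r))^n] / (r − g) = 70,292 × [1 − ((1+0.0325)/(1+r))^6] / (r − 0.0325) = ¥308,443.

¥308,443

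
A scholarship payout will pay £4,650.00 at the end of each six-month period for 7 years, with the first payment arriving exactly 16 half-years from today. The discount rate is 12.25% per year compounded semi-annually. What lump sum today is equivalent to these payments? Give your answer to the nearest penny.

Ordinary annuity of 14 payments, first payment at period 16.
Periodic rate r = 0.1225/2 per half-year; n is counted in half-years.
The ordinary-annuity PV formula values the stream one period before the first payment (period 15); discount that back 15 periods:
PV₀ = 4,650 × [1 − (1+r)^−14] / r × (1+r)^−15 = £17,582.53

£17,582.53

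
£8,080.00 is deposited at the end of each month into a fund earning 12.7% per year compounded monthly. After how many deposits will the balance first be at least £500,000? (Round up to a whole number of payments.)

Periodic rate r = 0.127/12 per month; n is counted in months.
Ordinary annuity FV: 500,000 = 8,080 × [((1+r)^n − 1)/r].
(1+r)^n = 1 + 500,000 × r / 8,080, so n = ln(1 + 500,000·r/8,080) / ln(1+r) = 47.85.
Round up to a whole number of payments: n = 48.

48 payments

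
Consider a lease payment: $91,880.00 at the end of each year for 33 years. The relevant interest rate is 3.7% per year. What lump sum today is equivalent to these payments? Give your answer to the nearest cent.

This is an ordinary annuity: 33 payments of $91,880.00 at the end of each year.
Periodic rate r = 0.037 per year.
PV = PMT × [(1 − (1+r)^−n)/r] = 91,880 × [1 − (1+r)^−33] / r = $1,734,521.75

$1,734,521.75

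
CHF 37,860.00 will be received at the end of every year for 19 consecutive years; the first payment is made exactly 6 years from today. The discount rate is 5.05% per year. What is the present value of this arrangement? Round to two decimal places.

CHF 356,197.38

Ordinary annuity of 19 payments, first payment at period 6.
Periodic rate r = 0.0505 per year.
The ordinary-annuity PV formula values the stream one period before the first payment (period 5); discount that back 5 periods:
PV₀ = 37,860 × [1 − (1+r)^−19] / r × (1+r)^−5 = CHF 356,197.38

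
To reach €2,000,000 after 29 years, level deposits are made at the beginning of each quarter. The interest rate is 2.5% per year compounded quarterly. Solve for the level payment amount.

€11,718.35

Level annuity due; solve FV = PMT × [((1+r)^n − 1)/r] × (1+r) for PMT.
Periodic rate r = 0.025/4 per quarter; n is counted in quarters.
With n = 116: PMT = 2,000,000 / ([((1+r)^n − 1)/r] × (1+r)) = €11,718.35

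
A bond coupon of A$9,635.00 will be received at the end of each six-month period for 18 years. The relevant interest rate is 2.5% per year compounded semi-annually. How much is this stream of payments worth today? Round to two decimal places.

A$277,943.42

This is an ordinary annuity: 36 payments of A$9,635.00 at the end of each six-month period.
Periodic rate r = 0.025/2 per half-year; n is counted in half-years.
PV = PMT × [(1 − (1+r)^−n)/r] = 9,635 × [1 − (1+r)^−36] / r = A$277,943.42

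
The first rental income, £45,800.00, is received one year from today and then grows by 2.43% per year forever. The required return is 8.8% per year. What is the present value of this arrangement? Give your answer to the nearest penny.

Periodic rate r = 0.088 per year.
Growing perpetuity (Gordon): PV = PMT₁ / (r − g) = 45,800 / (r − 0.0243) = £718,995.29.

£718,995.29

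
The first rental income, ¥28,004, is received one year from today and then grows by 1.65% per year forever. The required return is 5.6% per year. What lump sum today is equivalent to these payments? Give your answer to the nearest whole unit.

Periodic rate r = 0.056 per year.
Growing perpetuity (Gordon): PV = PMT₁ / (r − g) = 28,004 / (r − 0.0165) = ¥708,962.

¥708,962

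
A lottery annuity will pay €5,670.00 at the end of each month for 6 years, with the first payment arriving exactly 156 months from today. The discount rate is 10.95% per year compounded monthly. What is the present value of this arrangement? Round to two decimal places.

€72,973.64

Ordinary annuity of 72 payments, first payment at period 156.
Periodic rate r = 0.1095/12 per month; n is counted in months.
The ordinary-annuity PV formula values the stream one period before the first payment (period 155); discount that back 155 periods:
PV₀ = 5,670 × [1 − (1+r)^−72] / r × (1+r)^−155 = €72,973.64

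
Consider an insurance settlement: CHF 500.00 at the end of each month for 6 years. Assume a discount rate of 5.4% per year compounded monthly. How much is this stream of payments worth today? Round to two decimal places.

CHF 30,691.54

This is an ordinary annuity: 72 payments of CHF 500.00 at the end of each month.
Periodic rate r = 0.054/12 per month; n is counted in months.
PV = PMT × [(1 − (1+r)^−n)/r] = 500 × [1 − (1+r)^−72] / r = CHF 30,691.54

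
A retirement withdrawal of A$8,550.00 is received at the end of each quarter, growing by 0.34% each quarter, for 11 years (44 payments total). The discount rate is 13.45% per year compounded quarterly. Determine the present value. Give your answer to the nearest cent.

Periodic rate r = 0.1345/4 per quarter; n is counted in quarters.
Growing ordinary annuity: PV = PMT₁ × [1 − ((1+g)/(1+r))^n] / (r − g) = 8,550 × [1 − ((1+0.0034)/(1+r))^44] / (r − 0.0034) = A$206,232.70.

A$206,232.70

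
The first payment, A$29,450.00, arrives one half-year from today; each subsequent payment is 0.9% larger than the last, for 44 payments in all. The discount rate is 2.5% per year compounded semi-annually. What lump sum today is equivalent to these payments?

Periodic rate r = 0.025/2 per half-year; n is counted in half-years.
Growing ordinary annuity: PV = PMT₁ × [1 − ((1+g)/(1+r))^n] / (r − g) = 29,450 × [1 − ((1+0.009)/(1+r))^44] / (r − 0.009) = A$1,189,130.75.

A$1,189,130.75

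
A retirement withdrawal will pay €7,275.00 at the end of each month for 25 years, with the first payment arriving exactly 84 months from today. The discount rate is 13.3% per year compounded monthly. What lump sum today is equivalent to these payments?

€253,300.35

Ordinary annuity of 300 payments, first payment at period 84.
Periodic rate r = 0.133/12 per month; n is counted in months.
The ordinary-annuity PV formula values the stream one period before the first payment (period 83); discount that back 83 periods:
PV₀ = 7,275 × [1 − (1+r)^−300] / r × (1+r)^−83 = €253,300.35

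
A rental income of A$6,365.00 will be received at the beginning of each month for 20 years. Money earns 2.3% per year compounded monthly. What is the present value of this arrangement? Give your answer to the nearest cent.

A$1,225,880.84

This is an annuity due: 240 payments of A$6,365.00 at the beginning of each month.
Periodic rate r = 0.023/12 per month; n is counted in months.
PV = PMT × [(1 − (1+r)^−n)/r] × (1+r) = 6,365 × [1 − (1+r)^−240] / r × (1+r) = A$1,225,880.84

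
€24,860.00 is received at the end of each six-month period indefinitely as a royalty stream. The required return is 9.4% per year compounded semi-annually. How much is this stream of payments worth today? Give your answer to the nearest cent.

Periodic rate r = 0.094/2 per half-year.
Level perpetuity: PV = PMT / r = 24,860 / (0.094/2) = €528,936.17.

€528,936.17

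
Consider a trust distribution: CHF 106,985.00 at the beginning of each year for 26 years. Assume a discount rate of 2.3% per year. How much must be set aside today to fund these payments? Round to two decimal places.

CHF 2,123,970.29

This is an annuity due: 26 payments of CHF 106,985.00 at the beginning of each year.
Periodic rate r = 0.023 per year.
PV = PMT × [(1 − (1+r)^−n)/r] × (1+r) = 106,985 × [1 − (1+r)^−26] / r × (1+r) = CHF 2,123,970.29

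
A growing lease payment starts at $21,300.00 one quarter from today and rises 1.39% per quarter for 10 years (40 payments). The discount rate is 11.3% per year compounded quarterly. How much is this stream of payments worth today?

Periodic rate r = 0.113/4 per quarter; n is counted in quarters.
Growing ordinary annuity: PV = PMT₁ × [1 − ((1+g)/(1+r))^n] / (r − g) = 21,300 × [1 − ((1+0.0139)/(1+r))^40] / (r − 0.0139) = $638,294.19.

$638,294.19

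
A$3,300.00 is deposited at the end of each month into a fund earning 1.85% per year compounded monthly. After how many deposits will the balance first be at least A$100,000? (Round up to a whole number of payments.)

Periodic rate r = 0.0185/12 per month; n is counted in months.
Ordinary annuity FV: 100,000 = 3,300 × [((1+r)^n − 1)/r].
(1+r)^n = 1 + 100,000 × r / 3,300, so n = ln(1 + 100,000·r/3,300) / ln(1+r) = 29.64.
Round up to a whole number of payments: n = 30.

30 payments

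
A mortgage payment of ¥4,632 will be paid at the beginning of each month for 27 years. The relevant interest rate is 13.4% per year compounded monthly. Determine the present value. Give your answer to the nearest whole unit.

This is an annuity due: 324 payments of ¥4,632 at the beginning of each month.
Periodic rate r = 0.134/12 per month; n is counted in months.
PV = PMT × [(1 − (1+r)^−n)/r] × (1+r) = 4,632 × [1 − (1+r)^−324] / r × (1+r) = ¥407,954

¥407,954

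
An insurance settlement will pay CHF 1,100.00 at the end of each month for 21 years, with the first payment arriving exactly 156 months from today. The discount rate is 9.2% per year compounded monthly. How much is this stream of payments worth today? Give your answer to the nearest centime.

CHF 37,511.25

Ordinary annuity of 252 payments, first payment at period 156.
Periodic rate r = 0.092/12 per month; n is counted in months.
The ordinary-annuity PV formula values the stream one period before the first payment (period 155); discount that back 155 periods:
PV₀ = 1,100 × [1 − (1+r)^−252] / r × (1+r)^−155 = CHF 37,511.25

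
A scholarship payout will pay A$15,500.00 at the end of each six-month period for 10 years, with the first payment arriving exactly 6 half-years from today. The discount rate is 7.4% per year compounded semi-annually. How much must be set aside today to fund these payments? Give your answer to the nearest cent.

A$180,418.03

Ordinary annuity of 20 payments, first payment at period 6.
Periodic rate r = 0.074/2 per half-year; n is counted in half-years.
The ordinary-annuity PV formula values the stream one period before the first payment (period 5); discount that back 5 periods:
PV₀ = 15,500 × [1 − (1+r)^−20] / r × (1+r)^−5 = A$180,418.03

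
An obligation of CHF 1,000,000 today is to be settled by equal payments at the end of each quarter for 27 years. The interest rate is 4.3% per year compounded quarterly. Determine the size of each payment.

CHF 15,696.16

Level ordinary annuity; solve PV = PMT × [(1 − (1+r)^−n)/r] for PMT.
Periodic rate r = 0.043/4 per quarter; n is counted in quarters.
With n = 108: PMT = 1,000,000 / ([(1 − (1+r)^−n)/r]) = CHF 15,696.16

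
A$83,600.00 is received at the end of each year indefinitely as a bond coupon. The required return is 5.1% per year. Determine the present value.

A$1,639,215.69

Periodic rate r = 0.051 per year.
Level perpetuity: PV = PMT / r = 83,600 / (0.051) = A$1,639,215.69.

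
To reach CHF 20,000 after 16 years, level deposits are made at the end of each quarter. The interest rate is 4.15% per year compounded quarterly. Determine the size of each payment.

CHF 221.71

Level ordinary annuity; solve FV = PMT × [((1+r)^n − 1)/r] for PMT.
Periodic rate r = 0.0415/4 per quarter; n is counted in quarters.
With n = 64: PMT = 20,000 / ([((1+r)^n − 1)/r]) = CHF 221.71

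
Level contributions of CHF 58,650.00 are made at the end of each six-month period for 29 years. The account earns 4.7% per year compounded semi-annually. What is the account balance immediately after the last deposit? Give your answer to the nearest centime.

This is an ordinary annuity: 58 deposits of CHF 58,650.00 at the end of each six-month period.
Periodic rate r = 0.047/2 per half-year; n is counted in half-years.
FV = PMT × [((1+r)^n − 1)/r] = 58,650 × [(1+r)^58 − 1] / r = CHF 7,104,786.89

CHF 7,104,786.89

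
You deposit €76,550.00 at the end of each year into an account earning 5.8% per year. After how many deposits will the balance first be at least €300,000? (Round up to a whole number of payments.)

Periodic rate r = 0.058 per year.
Ordinary annuity FV: 300,000 = 76,550 × [((1+r)^n − 1)/r].
(1+r)^n = 1 + 300,000 × r / 76,550, so n = ln(1 + 300,000·r/76,550) / ln(1+r) = 3.63.
Round up to a whole number of payments: n = 4.

4 payments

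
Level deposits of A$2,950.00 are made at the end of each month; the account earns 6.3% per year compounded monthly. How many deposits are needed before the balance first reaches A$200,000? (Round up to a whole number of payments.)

Periodic rate r = 0.063/12 per month; n is counted in months.
Ordinary annuity FV: 200,000 = 2,950 × [((1+r)^n − 1)/r].
(1+r)^n = 1 + 200,000 × r / 2,950, so n = ln(1 + 200,000·r/2,950) / ln(1+r) = 58.15.
Round up to a whole number of payments: n = 59.

59 payments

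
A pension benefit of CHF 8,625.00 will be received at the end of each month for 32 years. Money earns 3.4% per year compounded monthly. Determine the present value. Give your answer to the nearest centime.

This is an ordinary annuity: 384 payments of CHF 8,625.00 at the end of each month.
Periodic rate r = 0.034/12 per month; n is counted in months.
PV = PMT × [(1 − (1+r)^−n)/r] = 8,625 × [1 − (1+r)^−384] / r = CHF 2,017,007.15

CHF 2,017,007.15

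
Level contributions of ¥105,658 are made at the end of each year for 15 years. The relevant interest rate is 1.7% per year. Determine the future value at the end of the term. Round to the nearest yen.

This is an ordinary annuity: 15 deposits of ¥105,658 at the end of each year.
Periodic rate r = 0.017 per year.
FV = PMT × [((1+r)^n − 1)/r] = 105,658 × [(1+r)^15 − 1] / r = ¥1,788,099

¥1,788,099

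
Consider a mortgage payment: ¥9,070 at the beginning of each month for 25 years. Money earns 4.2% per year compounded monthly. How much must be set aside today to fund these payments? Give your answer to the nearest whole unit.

This is an annuity due: 300 payments of ¥9,070 at the beginning of each month.
Periodic rate r = 0.042/12 per month; n is counted in months.
PV = PMT × [(1 − (1+r)^−n)/r] × (1+r) = 9,070 × [1 − (1+r)^−300] / r × (1+r) = ¥1,688,816

¥1,688,816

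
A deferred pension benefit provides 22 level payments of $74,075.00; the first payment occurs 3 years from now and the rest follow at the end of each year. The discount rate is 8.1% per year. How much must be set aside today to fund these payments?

Ordinary annuity of 22 payments, first payment at period 3.
Periodic rate r = 0.081 per year.
The ordinary-annuity PV formula values the stream one period before the first payment (period 2); discount that back 2 periods:
PV₀ = 74,075 × [1 − (1+r)^−22] / r × (1+r)^−2 = $641,542.74

$641,542.74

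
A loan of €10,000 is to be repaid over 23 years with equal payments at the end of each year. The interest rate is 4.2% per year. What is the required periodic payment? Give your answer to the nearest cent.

€686.49

Level ordinary annuity; solve PV = PMT × [(1 − (1+r)^−n)/r] for PMT.
Periodic rate r = 0.042 per year.
With n = 23: PMT = 10,000 / ([(1 − (1+r)^−n)/r]) = €686.49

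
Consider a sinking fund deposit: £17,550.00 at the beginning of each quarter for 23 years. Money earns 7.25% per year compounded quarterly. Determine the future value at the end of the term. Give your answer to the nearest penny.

£4,160,550.69

This is an annuity due: 92 deposits of £17,550.00 at the beginning of each quarter.
Periodic rate r = 0.0725/4 per quarter; n is counted in quarters.
FV = PMT × [((1+r)^n − 1)/r] × (1+r) = 17,550 × [(1+r)^92 − 1] / r × (1+r) = £4,160,550.69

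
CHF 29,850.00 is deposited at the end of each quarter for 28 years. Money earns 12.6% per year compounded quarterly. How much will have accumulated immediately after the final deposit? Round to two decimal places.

CHF 29,614,805.22

This is an ordinary annuity: 112 deposits of CHF 29,850.00 at the end of each quarter.
Periodic rate r = 0.126/4 per quarter; n is counted in quarters.
FV = PMT × [((1+r)^n − 1)/r] = 29,850 × [(1+r)^112 − 1] / r = CHF 29,614,805.22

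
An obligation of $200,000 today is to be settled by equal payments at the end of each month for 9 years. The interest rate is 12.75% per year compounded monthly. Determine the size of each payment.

Level ordinary annuity; solve PV = PMT × [(1 − (1+r)^−n)/r] for PMT.
Periodic rate r = 0.1275/12 per month; n is counted in months.
With n = 108: PMT = 200,000 / ([(1 − (1+r)^−n)/r]) = $3,122.05

$3,122.05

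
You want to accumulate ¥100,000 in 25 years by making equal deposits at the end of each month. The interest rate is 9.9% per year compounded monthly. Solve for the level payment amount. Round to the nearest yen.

Level ordinary annuity; solve FV = PMT × [((1+r)^n − 1)/r] for PMT.
Periodic rate r = 0.099/12 per month; n is counted in months.
With n = 300: PMT = 100,000 / ([((1+r)^n − 1)/r]) = ¥77

¥77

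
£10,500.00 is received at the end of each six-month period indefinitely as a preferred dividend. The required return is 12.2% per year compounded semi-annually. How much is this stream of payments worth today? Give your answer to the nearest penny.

£172,131.15

Periodic rate r = 0.122/2 per half-year.
Level perpetuity: PV = PMT / r = 10,500 / (0.122/2) = £172,131.15.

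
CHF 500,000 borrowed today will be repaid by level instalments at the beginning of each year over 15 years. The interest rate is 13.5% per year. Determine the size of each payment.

Level annuity due; solve PV = PMT × [(1 − (1+r)^−n)/r] × (1+r) for PMT.
Periodic rate r = 0.135 per year.
With n = 15: PMT = 500,000 / ([(1 − (1+r)^−n)/r] × (1+r)) = CHF 69,937.10

CHF 69,937.10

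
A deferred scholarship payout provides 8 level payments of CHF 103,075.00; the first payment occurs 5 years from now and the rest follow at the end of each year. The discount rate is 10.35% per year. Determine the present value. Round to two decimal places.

CHF 366,166.65

Ordinary annuity of 8 payments, first payment at period 5.
Periodic rate r = 0.1035 per year.
The ordinary-annuity PV formula values the stream one period before the first payment (period 4); discount that back 4 periods:
PV₀ = 103,075 × [1 − (1+r)^−8] / r × (1+r)^−4 = CHF 366,166.65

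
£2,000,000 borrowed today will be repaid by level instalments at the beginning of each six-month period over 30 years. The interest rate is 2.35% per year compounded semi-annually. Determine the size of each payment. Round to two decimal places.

£46,098.60

Level annuity due; solve PV = PMT × [(1 − (1+r)^−n)/r] × (1+r) for PMT.
Periodic rate r = 0.0235/2 per half-year; n is counted in half-years.
With n = 60: PMT = 2,000,000 / ([(1 − (1+r)^−n)/r] × (1+r)) = £46,098.60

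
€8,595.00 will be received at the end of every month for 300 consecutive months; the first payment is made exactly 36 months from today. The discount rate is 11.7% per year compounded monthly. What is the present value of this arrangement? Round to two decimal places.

Ordinary annuity of 300 payments, first payment at period 36.
Periodic rate r = 0.117/12 per month; n is counted in months.
The ordinary-annuity PV formula values the stream one period before the first payment (period 35); discount that back 35 periods:
PV₀ = 8,595 × [1 − (1+r)^−300] / r × (1+r)^−35 = €593,539.47

€593,539.47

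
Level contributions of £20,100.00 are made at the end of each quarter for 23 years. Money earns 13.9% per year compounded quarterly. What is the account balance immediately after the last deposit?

This is an ordinary annuity: 92 deposits of £20,100.00 at the end of each quarter.
Periodic rate r = 0.139/4 per quarter; n is counted in quarters.
FV = PMT × [((1+r)^n − 1)/r] = 20,100 × [(1+r)^92 − 1] / r = £12,821,474.03

£12,821,474.03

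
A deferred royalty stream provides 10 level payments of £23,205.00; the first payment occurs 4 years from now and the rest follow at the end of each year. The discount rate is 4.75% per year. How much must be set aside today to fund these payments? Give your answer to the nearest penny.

£157,805.94

Ordinary annuity of 10 payments, first payment at period 4.
Periodic rate r = 0.0475 per year.
The ordinary-annuity PV formula values the stream one period before the first payment (period 3); discount that back 3 periods:
PV₀ = 23,205 × [1 − (1+r)^−10] / r × (1+r)^−3 = £157,805.94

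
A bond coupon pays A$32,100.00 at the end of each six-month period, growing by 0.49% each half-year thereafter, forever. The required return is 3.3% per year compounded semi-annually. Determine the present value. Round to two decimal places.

Periodic rate r = 0.033/2 per half-year.
Growing perpetuity (Gordon): PV = PMT₁ / (r − g) = 32,100 / (r − 0.0049) = A$2,767,241.38.

A$2,767,241.38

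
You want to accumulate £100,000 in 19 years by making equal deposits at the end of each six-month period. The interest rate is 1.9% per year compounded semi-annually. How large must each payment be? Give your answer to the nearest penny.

Level ordinary annuity; solve FV = PMT × [((1+r)^n − 1)/r] for PMT.
Periodic rate r = 0.019/2 per half-year; n is counted in half-years.
With n = 38: PMT = 100,000 / ([((1+r)^n − 1)/r]) = £2,197.44

£2,197.44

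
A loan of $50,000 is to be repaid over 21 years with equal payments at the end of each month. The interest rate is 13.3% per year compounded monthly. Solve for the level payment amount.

Level ordinary annuity; solve PV = PMT × [(1 − (1+r)^−n)/r] for PMT.
Periodic rate r = 0.133/12 per month; n is counted in months.
With n = 252: PMT = 50,000 / ([(1 − (1+r)^−n)/r]) = $590.91

$590.91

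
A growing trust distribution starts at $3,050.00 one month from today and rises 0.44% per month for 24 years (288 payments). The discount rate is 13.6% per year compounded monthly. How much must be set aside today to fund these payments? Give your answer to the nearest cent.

$379,240.85

Periodic rate r = 0.136/12 per month; n is counted in months.
Growing ordinary annuity: PV = PMT₁ × [1 − ((1+g)/(1+r))^n] / (r − g) = 3,050 × [1 − ((1+0.0044)/(1+r))^288] / (r − 0.0044) = $379,240.85.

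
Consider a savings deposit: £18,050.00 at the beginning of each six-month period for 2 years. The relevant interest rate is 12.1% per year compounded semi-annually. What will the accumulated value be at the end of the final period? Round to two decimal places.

£83,801.15

This is an annuity due: 4 deposits of £18,050.00 at the beginning of each six-month period.
Periodic rate r = 0.121/2 per half-year; n is counted in half-years.
FV = PMT × [((1+r)^n − 1)/r] × (1+r) = 18,050 × [(1+r)^4 − 1] / r × (1+r) = £83,801.15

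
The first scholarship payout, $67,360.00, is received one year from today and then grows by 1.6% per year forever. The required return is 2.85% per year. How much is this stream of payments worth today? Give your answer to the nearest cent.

Periodic rate r = 0.0285 per year.
Growing perpetuity (Gordon): PV = PMT₁ / (r − g) = 67,360 / (r − 0.016) = $5,388,800.00.

$5,388,800.00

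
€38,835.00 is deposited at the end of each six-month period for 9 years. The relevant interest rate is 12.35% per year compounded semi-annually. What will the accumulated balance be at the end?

This is an ordinary annuity: 18 deposits of €38,835.00 at the end of each six-month period.
Periodic rate r = 0.1235/2 per half-year; n is counted in half-years.
FV = PMT × [((1+r)^n − 1)/r] = 38,835 × [(1+r)^18 − 1] / r = €1,220,307.24

€1,220,307.24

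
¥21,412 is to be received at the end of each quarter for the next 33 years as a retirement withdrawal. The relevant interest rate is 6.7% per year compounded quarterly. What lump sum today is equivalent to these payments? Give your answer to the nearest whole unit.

This is an ordinary annuity: 132 payments of ¥21,412 at the end of each quarter.
Periodic rate r = 0.067/4 per quarter; n is counted in quarters.
PV = PMT × [(1 − (1+r)^−n)/r] = 21,412 × [1 − (1+r)^−132] / r = ¥1,135,646

¥1,135,646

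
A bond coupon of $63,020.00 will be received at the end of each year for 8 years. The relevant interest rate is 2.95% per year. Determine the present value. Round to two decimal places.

This is an ordinary annuity: 8 payments of $63,020.00 at the end of each year.
Periodic rate r = 0.0295 per year.
PV = PMT × [(1 − (1+r)^−n)/r] = 63,020 × [1 − (1+r)^−8] / r = $443,315.56

$443,315.56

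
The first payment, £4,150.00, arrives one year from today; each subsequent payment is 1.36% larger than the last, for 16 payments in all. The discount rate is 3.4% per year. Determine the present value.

Periodic rate r = 0.034 per year.
Growing ordinary annuity: PV = PMT₁ × [1 − ((1+g)/(1+r))^n] / (r − g) = 4,150 × [1 − ((1+0.0136)/(1+r))^16] / (r − 0.0136) = £55,535.88.

£55,535.88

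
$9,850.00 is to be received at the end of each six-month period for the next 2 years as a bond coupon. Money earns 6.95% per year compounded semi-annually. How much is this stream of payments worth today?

This is an ordinary annuity: 4 payments of $9,850.00 at the end of each six-month period.
Periodic rate r = 0.0695/2 per half-year; n is counted in half-years.
PV = PMT × [(1 − (1+r)^−n)/r] = 9,850 × [1 − (1+r)^−4] / r = $36,201.31

$36,201.31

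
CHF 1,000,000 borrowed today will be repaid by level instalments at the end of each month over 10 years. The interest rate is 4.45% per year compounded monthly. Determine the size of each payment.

Level ordinary annuity; solve PV = PMT × [(1 − (1+r)^−n)/r] for PMT.
Periodic rate r = 0.0445/12 per month; n is counted in months.
With n = 120: PMT = 1,000,000 / ([(1 − (1+r)^−n)/r]) = CHF 10,339.76

CHF 10,339.76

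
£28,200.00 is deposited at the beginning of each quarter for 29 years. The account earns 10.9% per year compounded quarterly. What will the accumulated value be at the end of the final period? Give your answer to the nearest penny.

This is an annuity due: 116 deposits of £28,200.00 at the beginning of each quarter.
Periodic rate r = 0.109/4 per quarter; n is counted in quarters.
FV = PMT × [((1+r)^n − 1)/r] × (1+r) = 28,200 × [(1+r)^116 − 1] / r × (1+r) = £22,980,130.69

£22,980,130.69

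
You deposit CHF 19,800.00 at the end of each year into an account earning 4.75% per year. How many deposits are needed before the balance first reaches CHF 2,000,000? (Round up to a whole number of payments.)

38 payments

Periodic rate r = 0.0475 per year.
Ordinary annuity FV: 2,000,000 = 19,800 × [((1+r)^n − 1)/r].
(1+r)^n = 1 + 2,000,000 × r / 19,800, so n = ln(1 + 2,000,000·r/19,800) / ln(1+r) = 37.87.
Round up to a whole number of payments: n = 38.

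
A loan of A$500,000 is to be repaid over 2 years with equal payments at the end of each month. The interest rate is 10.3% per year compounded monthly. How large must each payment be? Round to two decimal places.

A$23,141.76

Level ordinary annuity; solve PV = PMT × [(1 − (1+r)^−n)/r] for PMT.
Periodic rate r = 0.103/12 per month; n is counted in months.
With n = 24: PMT = 500,000 / ([(1 − (1+r)^−n)/r]) = A$23,141.76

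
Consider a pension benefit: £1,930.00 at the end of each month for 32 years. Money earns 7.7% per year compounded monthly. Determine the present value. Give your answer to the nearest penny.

£274,982.48

This is an ordinary annuity: 384 payments of £1,930.00 at the end of each month.
Periodic rate r = 0.077/12 per month; n is counted in months.
PV = PMT × [(1 − (1+r)^−n)/r] = 1,930 × [1 − (1+r)^−384] / r = £274,982.48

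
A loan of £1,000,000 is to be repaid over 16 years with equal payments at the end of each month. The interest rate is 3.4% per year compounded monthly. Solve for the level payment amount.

£6,760.01

Level ordinary annuity; solve PV = PMT × [(1 − (1+r)^−n)/r] for PMT.
Periodic rate r = 0.034/12 per month; n is counted in months.
With n = 192: PMT = 1,000,000 / ([(1 − (1+r)^−n)/r]) = £6,760.01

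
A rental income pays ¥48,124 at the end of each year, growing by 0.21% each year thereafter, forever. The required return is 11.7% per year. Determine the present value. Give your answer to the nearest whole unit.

Periodic rate r = 0.117 per year.
Growing perpetuity (Gordon): PV = PMT₁ / (r − g) = 48,124 / (r − 0.0021) = ¥418,834.

¥418,834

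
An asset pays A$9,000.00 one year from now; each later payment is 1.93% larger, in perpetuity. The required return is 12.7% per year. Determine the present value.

A$83,565.46

Periodic rate r = 0.127 per year.
Growing perpetuity (Gordon): PV = PMT₁ / (r − g) = 9,000 / (r − 0.0193) = A$83,565.46.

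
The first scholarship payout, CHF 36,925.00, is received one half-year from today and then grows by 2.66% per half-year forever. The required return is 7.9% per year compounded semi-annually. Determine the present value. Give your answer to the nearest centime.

Periodic rate r = 0.079/2 per half-year.
Growing perpetuity (Gordon): PV = PMT₁ / (r − g) = 36,925 / (r − 0.0266) = CHF 2,862,403.10.

CHF 2,862,403.10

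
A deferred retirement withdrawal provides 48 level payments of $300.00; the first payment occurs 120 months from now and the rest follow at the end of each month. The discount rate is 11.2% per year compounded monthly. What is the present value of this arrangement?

Ordinary annuity of 48 payments, first payment at period 120.
Periodic rate r = 0.112/12 per month; n is counted in months.
The ordinary-annuity PV formula values the stream one period before the first payment (period 119); discount that back 119 periods:
PV₀ = 300 × [1 − (1+r)^−48] / r × (1+r)^−119 = $3,828.12

$3,828.12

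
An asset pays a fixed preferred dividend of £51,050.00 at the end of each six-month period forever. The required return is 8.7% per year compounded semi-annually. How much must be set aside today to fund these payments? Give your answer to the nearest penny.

Periodic rate r = 0.087/2 per half-year.
Level perpetuity: PV = PMT / r = 51,050 / (0.087/2) = £1,173,563.22.

£1,173,563.22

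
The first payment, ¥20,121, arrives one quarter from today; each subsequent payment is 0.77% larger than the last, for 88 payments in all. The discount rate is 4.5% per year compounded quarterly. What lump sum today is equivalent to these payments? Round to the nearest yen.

¥1,508,581

Periodic rate r = 0.045/4 per quarter; n is counted in quarters.
Growing ordinary annuity: PV = PMT₁ × [1 − ((1+g)/(1+r))^n] / (r − g) = 20,121 × [1 − ((1+0.0077)/(1+r))^88] / (r − 0.0077) = ¥1,508,581.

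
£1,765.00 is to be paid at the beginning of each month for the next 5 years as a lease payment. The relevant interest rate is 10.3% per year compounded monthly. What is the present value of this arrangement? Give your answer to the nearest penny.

This is an annuity due: 60 payments of £1,765.00 at the beginning of each month.
Periodic rate r = 0.103/12 per month; n is counted in months.
PV = PMT × [(1 − (1+r)^−n)/r] × (1+r) = 1,765 × [1 − (1+r)^−60] / r × (1+r) = £83,204.16

£83,204.16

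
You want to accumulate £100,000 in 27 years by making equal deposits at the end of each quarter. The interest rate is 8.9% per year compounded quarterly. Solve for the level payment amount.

£227.77

Level ordinary annuity; solve FV = PMT × [((1+r)^n − 1)/r] for PMT.
Periodic rate r = 0.089/4 per quarter; n is counted in quarters.
With n = 108: PMT = 100,000 / ([((1+r)^n − 1)/r]) = £227.77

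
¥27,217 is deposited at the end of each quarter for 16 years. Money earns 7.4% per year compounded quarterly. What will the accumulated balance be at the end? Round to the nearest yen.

¥3,284,075

This is an ordinary annuity: 64 deposits of ¥27,217 at the end of each quarter.
Periodic rate r = 0.074/4 per quarter; n is counted in quarters.
FV = PMT × [((1+r)^n − 1)/r] = 27,217 × [(1+r)^64 − 1] / r = ¥3,284,075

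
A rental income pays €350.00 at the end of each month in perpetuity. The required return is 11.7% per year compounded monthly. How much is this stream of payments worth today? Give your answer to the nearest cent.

€35,897.44

Periodic rate r = 0.117/12 per month.
Level perpetuity: PV = PMT / r = 350 / (0.117/12) = €35,897.44.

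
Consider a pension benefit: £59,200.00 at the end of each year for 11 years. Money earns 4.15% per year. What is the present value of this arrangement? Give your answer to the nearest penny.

This is an ordinary annuity: 11 payments of £59,200.00 at the end of each year.
Periodic rate r = 0.0415 per year.
PV = PMT × [(1 − (1+r)^−n)/r] = 59,200 × [1 − (1+r)^−11] / r = £514,449.84

£514,449.84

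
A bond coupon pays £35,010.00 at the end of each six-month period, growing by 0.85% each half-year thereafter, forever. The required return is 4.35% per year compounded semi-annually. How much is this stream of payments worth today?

Periodic rate r = 0.0435/2 per half-year.
Growing perpetuity (Gordon): PV = PMT₁ / (r − g) = 35,010 / (r − 0.0085) = £2,642,264.15.

£2,642,264.15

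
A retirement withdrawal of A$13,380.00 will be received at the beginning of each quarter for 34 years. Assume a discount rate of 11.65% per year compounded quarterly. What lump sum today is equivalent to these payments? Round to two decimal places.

A$463,251.34

This is an annuity due: 136 payments of A$13,380.00 at the beginning of each quarter.
Periodic rate r = 0.1165/4 per quarter; n is counted in quarters.
PV = PMT × [(1 − (1+r)^−n)/r] × (1+r) = 13,380 × [1 − (1+r)^−136] / r × (1+r) = A$463,251.34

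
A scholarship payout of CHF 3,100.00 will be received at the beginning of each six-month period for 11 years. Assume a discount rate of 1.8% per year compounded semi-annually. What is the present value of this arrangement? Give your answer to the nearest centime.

This is an annuity due: 22 payments of CHF 3,100.00 at the beginning of each six-month period.
Periodic rate r = 0.018/2 per half-year; n is counted in half-years.
PV = PMT × [(1 − (1+r)^−n)/r] × (1+r) = 3,100 × [1 − (1+r)^−22] / r × (1+r) = CHF 62,176.82

CHF 62,176.82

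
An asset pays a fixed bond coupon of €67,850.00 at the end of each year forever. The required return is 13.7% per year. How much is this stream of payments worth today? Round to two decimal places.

€495,255.47

Periodic rate r = 0.137 per year.
Level perpetuity: PV = PMT / r = 67,850 / (0.137) = €495,255.47.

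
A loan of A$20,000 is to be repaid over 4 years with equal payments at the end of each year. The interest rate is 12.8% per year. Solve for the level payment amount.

Level ordinary annuity; solve PV = PMT × [(1 − (1+r)^−n)/r] for PMT.
Periodic rate r = 0.128 per year.
With n = 4: PMT = 20,000 / ([(1 − (1+r)^−n)/r]) = A$6,695.96

A$6,695.96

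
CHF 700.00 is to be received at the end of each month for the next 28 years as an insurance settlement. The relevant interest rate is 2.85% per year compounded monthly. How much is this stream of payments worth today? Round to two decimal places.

CHF 161,912.30

This is an ordinary annuity: 336 payments of CHF 700.00 at the end of each month.
Periodic rate r = 0.0285/12 per month; n is counted in months.
PV = PMT × [(1 − (1+r)^−n)/r] = 700 × [1 − (1+r)^−336] / r = CHF 161,912.30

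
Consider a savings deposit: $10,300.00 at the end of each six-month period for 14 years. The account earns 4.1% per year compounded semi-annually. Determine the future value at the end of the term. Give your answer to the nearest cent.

$384,405.76

This is an ordinary annuity: 28 deposits of $10,300.00 at the end of each six-month period.
Periodic rate r = 0.041/2 per half-year; n is counted in half-years.
FV = PMT × [((1+r)^n − 1)/r] = 10,300 × [(1+r)^28 − 1] / r = $384,405.76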